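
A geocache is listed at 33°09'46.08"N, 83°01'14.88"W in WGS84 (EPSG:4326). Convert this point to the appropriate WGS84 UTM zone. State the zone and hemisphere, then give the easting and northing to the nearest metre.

Zone 17N: E 311557 m, N 3671153 m

Longitude -83.0208° lies in the 6° band [-84°, -78°), giving zone 17; latitude is north of the equator, so 17N.
Zone 17 central meridian λ₀ = 6×17 − 183 = -81°; Δλ = -2.0208°.
Transverse Mercator on WGS84 with k₀ = 0.9996 gives E = 311556.922 m, N = 3671153.493 m.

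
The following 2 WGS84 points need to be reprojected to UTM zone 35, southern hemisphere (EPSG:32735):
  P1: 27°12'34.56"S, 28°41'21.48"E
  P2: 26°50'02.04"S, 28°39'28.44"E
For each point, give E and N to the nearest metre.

P1: E 667307 m, N 6989221 m; P2: E 664744 m, N 7030886 m

UTM zone 35S: λ₀ = 27°, k₀ = 0.9996.
P1 (-27.2096°, 28.6893°) → (667306.560, 6989221.307) m.
P2 (-26.8339°, 28.6579°) → (664743.563, 7030885.524) m.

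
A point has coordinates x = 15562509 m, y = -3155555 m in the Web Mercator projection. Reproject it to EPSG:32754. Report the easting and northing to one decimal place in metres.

E 381247.3 m, N 6984584.9 m

Web Mercator inverse (R = 6378137 m) → φ = -27.25650202°, λ = 139.80039694°.
UTM 54S forward: E = 381247.317 m, N = 6984584.889 m.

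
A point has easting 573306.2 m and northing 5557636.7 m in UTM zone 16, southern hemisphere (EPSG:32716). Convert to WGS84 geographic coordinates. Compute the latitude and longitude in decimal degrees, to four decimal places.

Zone 16S: λ₀ = -87°, k₀ = 0.9996, false easting 500000 m, false northing 10000000 m.
Meridian distance M = (N − FN)/k₀ = -4444141.0 m.
Inverse transverse Mercator on WGS84 gives φ = -40.12840020°, λ = -86.13960014°.

lat -40.1284°, lon -86.1396°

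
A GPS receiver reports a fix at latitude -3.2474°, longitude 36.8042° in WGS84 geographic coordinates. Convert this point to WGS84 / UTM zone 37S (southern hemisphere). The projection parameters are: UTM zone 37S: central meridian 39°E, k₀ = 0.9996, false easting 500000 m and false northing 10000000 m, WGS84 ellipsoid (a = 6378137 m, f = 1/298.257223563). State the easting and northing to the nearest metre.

Zone 37 central meridian λ₀ = 6×37 − 183 = 39°; Δλ = -2.1958°.
Transverse Mercator on WGS84 with k₀ = 0.9996 gives E = 255992.409 m, N = 9640795.908 m.

E 255992 m, N 9640796 m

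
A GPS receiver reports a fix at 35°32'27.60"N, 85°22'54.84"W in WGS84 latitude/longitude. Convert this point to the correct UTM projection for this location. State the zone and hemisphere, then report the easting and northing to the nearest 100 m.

Longitude -85.3819° lies in the 6° band [-90°, -84°), giving zone 16; latitude is north of the equator, so 16N.
Zone 16 central meridian λ₀ = 6×16 − 183 = -87°; Δλ = +1.6181°.
Transverse Mercator on WGS84 with k₀ = 0.9996 gives E = 646682.273 m, N = 3934244.762 m.

Zone 16N: E 646700 m, N 3934200 m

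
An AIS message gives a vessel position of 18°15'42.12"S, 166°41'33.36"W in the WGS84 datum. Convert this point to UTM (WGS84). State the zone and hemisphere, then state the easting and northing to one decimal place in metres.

Zone 3S: E 321062.0 m, N 7980032.2 m

Longitude -166.6926° lies in the 6° band [-168°, -162°), giving zone 3; latitude is south of the equator, so 3S.
Zone 3 central meridian λ₀ = 6×3 − 183 = -165°; Δλ = -1.6926°.
Transverse Mercator on WGS84 with k₀ = 0.9996 gives E = 321062.041 m, N = 7980032.205 m.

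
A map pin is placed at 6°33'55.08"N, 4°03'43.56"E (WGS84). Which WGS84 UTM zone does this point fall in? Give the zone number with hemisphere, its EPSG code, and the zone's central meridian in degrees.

UTM zone = ⌊(λ + 180)/6⌋ + 1; 4.0621° ∈ [0°, 6°) → zone 31.
Hemisphere: N (φ ≥ 0).
Central meridian λ₀ = 6×31 − 183 = 3°.
EPSG code: 32631.

Zone 31N (EPSG:32631), central meridian 3°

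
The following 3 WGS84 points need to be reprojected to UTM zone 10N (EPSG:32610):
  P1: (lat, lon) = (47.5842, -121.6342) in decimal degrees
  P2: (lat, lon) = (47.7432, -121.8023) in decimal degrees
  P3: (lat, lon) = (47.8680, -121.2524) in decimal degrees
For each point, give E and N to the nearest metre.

P1: E 602698 m, N 5270991 m; P2: E 589785 m, N 5288453 m; P3: E 630693 m, N 5303107 m

UTM zone 10N: λ₀ = -123°, k₀ = 0.9996.
P1 (47.5842°, -121.6342°) → (602697.646, 5270991.215) m.
P2 (47.7432°, -121.8023°) → (589784.903, 5288453.224) m.
P3 (47.8680°, -121.2524°) → (630693.304, 5303107.493) m.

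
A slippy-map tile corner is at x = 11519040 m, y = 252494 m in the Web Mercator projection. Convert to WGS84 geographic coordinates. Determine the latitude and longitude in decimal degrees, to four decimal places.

lat 2.2676°, lon 103.4773°

R = 6378137 m. λ = x/R = 103.47729690°.
φ = 2·arctan(exp(y/R)) − 90° = 2·arctan(1.04038) − 90° = 2.26759999°.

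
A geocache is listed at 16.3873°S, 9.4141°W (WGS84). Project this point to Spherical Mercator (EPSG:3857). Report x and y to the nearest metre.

x -1047973 m, y -1849618 m

Web Mercator is spherical with R = a = 6378137 m.
x = R·λ = 6378137 × -0.164307041 = -1047972.818 m.
y = R·ln tan(π/4 + φ/2) = 6378137 × -0.289993480 = -1849618.143 m.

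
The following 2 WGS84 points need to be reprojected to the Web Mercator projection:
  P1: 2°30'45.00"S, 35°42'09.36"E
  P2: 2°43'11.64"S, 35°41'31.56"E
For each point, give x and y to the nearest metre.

P1: x 3974395 m, y -279780 m; P2: x 3973226 m, y -302892 m

Web Mercator: x = R·λ, y = R·ln tan(π/4+φ/2), R = 6378137 m.
P1 (-2.5125°, 35.7026°) → (3974395.252, -279779.902) m.
P2 (-2.7199°, 35.6921°) → (3973226.397, -302891.666) m.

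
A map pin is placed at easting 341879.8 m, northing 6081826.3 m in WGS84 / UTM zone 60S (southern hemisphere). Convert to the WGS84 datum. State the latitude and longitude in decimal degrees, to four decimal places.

lat -35.3944°, lon 175.2589°

Zone 60S: λ₀ = 177°, k₀ = 0.9996, false easting 500000 m, false northing 10000000 m.
Meridian distance M = (N − FN)/k₀ = -3919741.6 m.
Inverse transverse Mercator on WGS84 gives φ = -35.39439984°, λ = 175.25890035°.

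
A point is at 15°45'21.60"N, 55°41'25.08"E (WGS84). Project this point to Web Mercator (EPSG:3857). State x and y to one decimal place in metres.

Web Mercator is spherical with R = a = 6378137 m.
x = R·λ = 6378137 × 0.971979096 = 6199415.838 m.
y = R·ln tan(π/4 + φ/2) = 6378137 × 0.278526998 = 1776483.352 m.

x 6199415.8 m, y 1776483.4 m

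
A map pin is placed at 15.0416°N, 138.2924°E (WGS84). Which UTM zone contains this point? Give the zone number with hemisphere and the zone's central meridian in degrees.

Zone 54N, central meridian 141°

UTM zone = ⌊(λ + 180)/6⌋ + 1; 138.2924° ∈ [138°, 144°) → zone 54.
Hemisphere: N (φ ≥ 0).
Central meridian λ₀ = 6×54 − 183 = 141°.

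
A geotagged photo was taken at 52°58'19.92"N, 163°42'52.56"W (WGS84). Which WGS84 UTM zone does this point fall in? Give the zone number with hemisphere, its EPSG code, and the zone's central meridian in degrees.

Zone 3N (EPSG:32603), central meridian -165°

UTM zone = ⌊(λ + 180)/6⌋ + 1; -163.7146° ∈ [-168°, -162°) → zone 3.
Hemisphere: N (φ ≥ 0).
Central meridian λ₀ = 6×3 − 183 = -165°.
EPSG code: 32603.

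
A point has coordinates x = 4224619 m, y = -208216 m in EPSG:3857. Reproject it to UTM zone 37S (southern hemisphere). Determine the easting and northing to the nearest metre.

E 383261 m, N 9793262 m

Web Mercator inverse (R = 6378137 m) → φ = -1.87010402°, λ = 37.95039817°.
UTM 37S forward: E = 383260.827 m, N = 9793261.683 m.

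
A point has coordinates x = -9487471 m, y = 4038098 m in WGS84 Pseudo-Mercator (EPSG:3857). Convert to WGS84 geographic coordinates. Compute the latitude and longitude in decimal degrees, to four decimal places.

lat 34.0692°, lon -85.2274°

R = 6378137 m. λ = x/R = -85.22740207°.
φ = 2·arctan(exp(y/R)) − 90° = 2·arctan(1.88347) − 90° = 34.06920235°.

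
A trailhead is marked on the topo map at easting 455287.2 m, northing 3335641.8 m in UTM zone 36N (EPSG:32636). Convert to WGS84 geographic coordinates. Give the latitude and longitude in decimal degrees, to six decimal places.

lat 30.151300°, lon 32.535700°

Zone 36N: λ₀ = 33°, k₀ = 0.9996, false easting 500000 m.
Meridian distance M = (N − FN)/k₀ = 3336976.6 m.
Inverse transverse Mercator on WGS84 gives φ = 30.15129991°, λ = 32.53570020°.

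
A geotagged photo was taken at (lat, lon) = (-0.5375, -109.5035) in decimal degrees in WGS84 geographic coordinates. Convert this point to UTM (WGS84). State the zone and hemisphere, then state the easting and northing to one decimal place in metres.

Longitude -109.5035° lies in the 6° band [-114°, -108°), giving zone 12; latitude is south of the equator, so 12S.
Zone 12 central meridian λ₀ = 6×12 − 183 = -111°; Δλ = +1.4965°.
Transverse Mercator on WGS84 with k₀ = 0.9996 gives E = 666534.764 m, N = 9940569.677 m.

Zone 12S: E 666534.8 m, N 9940569.7 m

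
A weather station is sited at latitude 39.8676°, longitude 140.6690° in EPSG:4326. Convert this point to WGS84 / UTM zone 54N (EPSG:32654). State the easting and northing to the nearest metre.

E 471691 m, N 4413115 m

Zone 54 central meridian λ₀ = 6×54 − 183 = 141°; Δλ = -0.3310°.
Transverse Mercator on WGS84 with k₀ = 0.9996 gives E = 471691.418 m, N = 4413114.698 m.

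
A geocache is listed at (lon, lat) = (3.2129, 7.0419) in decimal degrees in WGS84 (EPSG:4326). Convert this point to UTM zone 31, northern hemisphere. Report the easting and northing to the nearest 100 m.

Zone 31 central meridian λ₀ = 6×31 − 183 = 3°; Δλ = +0.2129°.
Transverse Mercator on WGS84 with k₀ = 0.9996 gives E = 523512.973 m, N = 778386.125 m.

E 523500 m, N 778400 m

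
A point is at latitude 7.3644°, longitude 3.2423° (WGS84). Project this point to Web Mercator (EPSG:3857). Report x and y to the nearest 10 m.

x 360930 m, y 822070 m

Web Mercator is spherical with R = a = 6378137 m.
x = R·λ = 6378137 × 0.056588810 = 360931.185 m.
y = R·ln tan(π/4 + φ/2) = 6378137 × 0.128888406 = 822067.913 m.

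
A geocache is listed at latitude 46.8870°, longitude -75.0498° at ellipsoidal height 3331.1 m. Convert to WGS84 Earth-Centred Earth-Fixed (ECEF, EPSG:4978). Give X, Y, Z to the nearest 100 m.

X 1127100 m, Y -4221200 m, Z 4635600 m

WGS84: a = 6378137 m, e² = 0.006694380; N(φ) = a/√(1−e²sin²φ) = 6389544.552 m.
X = (N+h)·cosφ·cosλ = 1127148.912 m; Y = (N+h)·cosφ·sinλ = -4221249.594 m; Z = (N(1−e²)+h)·sinφ = 4635620.075 m.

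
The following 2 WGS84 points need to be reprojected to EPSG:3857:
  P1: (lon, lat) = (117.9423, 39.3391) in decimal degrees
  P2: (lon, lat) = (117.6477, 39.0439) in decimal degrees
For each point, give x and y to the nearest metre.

Web Mercator: x = R·λ, y = R·ln tan(π/4+φ/2), R = 6378137 m.
P1 (39.3391°, 117.9423°) → (13129276.779, 4770361.793) m.
P2 (39.0439°, 117.6477°) → (13096482.057, 4727961.823) m.

P1: x 13129277 m, y 4770362 m; P2: x 13096482 m, y 4727962 m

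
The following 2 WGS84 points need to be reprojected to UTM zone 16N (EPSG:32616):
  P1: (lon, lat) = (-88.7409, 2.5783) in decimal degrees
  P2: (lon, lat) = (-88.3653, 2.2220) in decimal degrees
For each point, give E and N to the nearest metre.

P1: E 306446 m, N 285114 m; P2: E 348175 m, N 245669 m

UTM zone 16N: λ₀ = -87°, k₀ = 0.9996.
P1 (2.5783°, -88.7409°) → (306446.348, 285113.857) m.
P2 (2.2220°, -88.3653°) → (348175.338, 245669.143) m.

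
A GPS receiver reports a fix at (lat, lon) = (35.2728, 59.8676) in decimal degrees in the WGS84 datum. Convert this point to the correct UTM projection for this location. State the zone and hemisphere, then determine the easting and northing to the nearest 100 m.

Longitude 59.8676° lies in the 6° band [54°, 60°), giving zone 40; latitude is north of the equator, so 40N.
Zone 40 central meridian λ₀ = 6×40 − 183 = 57°; Δλ = +2.8676°.
Transverse Mercator on WGS84 with k₀ = 0.9996 gives E = 760838.384 m, N = 3907067.437 m.

Zone 40N: E 760800 m, N 3907100 m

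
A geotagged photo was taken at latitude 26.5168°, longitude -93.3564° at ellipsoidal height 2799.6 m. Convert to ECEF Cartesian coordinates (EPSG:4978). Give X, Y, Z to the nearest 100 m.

X -334500 m, Y -5703700 m, Z 2831700 m

WGS84: a = 6378137 m, e² = 0.006694380; N(φ) = a/√(1−e²sin²φ) = 6382396.657 m.
X = (N+h)·cosφ·cosλ = -334506.515 m; Y = (N+h)·cosφ·sinλ = -5703695.365 m; Z = (N(1−e²)+h)·sinφ = 2831660.470 m.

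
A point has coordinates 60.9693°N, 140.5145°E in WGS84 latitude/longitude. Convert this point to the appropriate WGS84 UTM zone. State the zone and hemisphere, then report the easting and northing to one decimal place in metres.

Longitude 140.5145° lies in the 6° band [138°, 144°), giving zone 54; latitude is north of the equator, so 54N.
Zone 54 central meridian λ₀ = 6×54 − 183 = 141°; Δλ = -0.4855°.
Transverse Mercator on WGS84 with k₀ = 0.9996 gives E = 473716.155 m, N = 6759465.221 m.

Zone 54N: E 473716.2 m, N 6759465.2 m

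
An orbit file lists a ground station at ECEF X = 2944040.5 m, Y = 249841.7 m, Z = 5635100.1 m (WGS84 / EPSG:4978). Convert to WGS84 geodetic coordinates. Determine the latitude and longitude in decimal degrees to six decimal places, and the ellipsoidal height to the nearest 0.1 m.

lat 62.488800°, lon 4.850700°, h 1370.1 m

λ = atan2(Y, X) = 4.85070036°; p = √(X²+Y²) = 2954622.7 m.
Bowring's method on WGS84 (a = 6378137 m, b = 6356752.314 m) gives φ = 62.48880032°, h = 1370.083 m.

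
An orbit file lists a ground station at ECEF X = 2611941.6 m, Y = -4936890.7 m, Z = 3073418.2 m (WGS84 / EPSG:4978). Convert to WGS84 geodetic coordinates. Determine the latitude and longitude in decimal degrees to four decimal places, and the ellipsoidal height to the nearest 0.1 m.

lat 28.9856°, lon -62.1182°, h 1884.1 m

λ = atan2(Y, X) = -62.11819976°; p = √(X²+Y²) = 5585259.9 m.
Bowring's method on WGS84 (a = 6378137 m, b = 6356752.314 m) gives φ = 28.98559980°, h = 1884.146 m.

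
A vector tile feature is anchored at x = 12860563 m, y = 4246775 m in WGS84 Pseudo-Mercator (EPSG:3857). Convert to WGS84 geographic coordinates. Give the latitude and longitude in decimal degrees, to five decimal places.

lat 35.60770°, lon 115.52840°

R = 6378137 m. λ = x/R = 115.52840305°.
φ = 2·arctan(exp(y/R)) − 90° = 2·arctan(1.94611) − 90° = 35.60770075°.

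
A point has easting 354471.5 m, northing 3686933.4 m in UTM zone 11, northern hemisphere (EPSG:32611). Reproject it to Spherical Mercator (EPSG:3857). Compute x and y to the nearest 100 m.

Unproject from UTM 11N (λ₀ = -117°) → φ = 33.31169993°, λ = -118.56329964°.
Web Mercator (R = 6378137 m): x = -13198406.142 m, y = 3936750.377 m.

x -13198400 m, y 3936800 m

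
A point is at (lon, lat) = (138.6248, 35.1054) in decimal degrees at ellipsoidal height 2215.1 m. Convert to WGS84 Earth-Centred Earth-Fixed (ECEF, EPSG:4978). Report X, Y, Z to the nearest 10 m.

X -3921220 m, Y 3454000 m, Z 3648710 m

WGS84: a = 6378137 m, e² = 0.006694380; N(φ) = a/√(1−e²sin²φ) = 6385209.227 m.
X = (N+h)·cosφ·cosλ = -3921218.224 m; Y = (N+h)·cosφ·sinλ = 3454003.572 m; Z = (N(1−e²)+h)·sinφ = 3648713.140 m.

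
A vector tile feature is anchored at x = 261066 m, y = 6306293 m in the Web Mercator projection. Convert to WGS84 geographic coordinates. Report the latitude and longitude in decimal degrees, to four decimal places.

lat 49.1849°, lon 2.3452°

R = 6378137 m. λ = x/R = 2.34519578°.
φ = 2·arctan(exp(y/R)) − 90° = 2·arctan(2.68783) − 90° = 49.18489712°.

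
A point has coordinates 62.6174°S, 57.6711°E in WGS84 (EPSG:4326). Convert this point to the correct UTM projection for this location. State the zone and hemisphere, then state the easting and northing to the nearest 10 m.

Longitude 57.6711° lies in the 6° band [54°, 60°), giving zone 40; latitude is south of the equator, so 40S.
Zone 40 central meridian λ₀ = 6×40 − 183 = 57°; Δλ = +0.6711°.
Transverse Mercator on WGS84 with k₀ = 0.9996 gives E = 534436.583 m, N = 3056858.709 m.

Zone 40S: E 534440 m, N 3056860 m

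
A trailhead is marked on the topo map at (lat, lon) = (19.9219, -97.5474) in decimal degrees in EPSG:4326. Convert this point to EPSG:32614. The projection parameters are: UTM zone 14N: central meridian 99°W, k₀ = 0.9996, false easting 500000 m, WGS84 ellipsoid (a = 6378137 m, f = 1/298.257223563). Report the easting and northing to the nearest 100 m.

Zone 14 central meridian λ₀ = 6×14 − 183 = -99°; Δλ = +1.4526°.
Transverse Mercator on WGS84 with k₀ = 0.9996 gives E = 652036.944 m, N = 2203495.594 m.

E 652000 m, N 2203500 m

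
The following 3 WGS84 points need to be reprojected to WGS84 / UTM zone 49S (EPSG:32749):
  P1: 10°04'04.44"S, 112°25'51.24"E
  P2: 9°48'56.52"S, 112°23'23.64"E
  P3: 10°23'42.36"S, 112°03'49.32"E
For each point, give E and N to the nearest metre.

P1: E 656803 m, N 8886738 m; P2: E 652426 m, N 8914649 m; P3: E 616439 m, N 8850708 m

UTM zone 49S: λ₀ = 111°, k₀ = 0.9996.
P1 (-10.0679°, 112.4309°) → (656802.954, 8886737.891) m.
P2 (-9.8157°, 112.3899°) → (652426.025, 8914649.025) m.
P3 (-10.3951°, 112.0637°) → (616439.456, 8850708.297) m.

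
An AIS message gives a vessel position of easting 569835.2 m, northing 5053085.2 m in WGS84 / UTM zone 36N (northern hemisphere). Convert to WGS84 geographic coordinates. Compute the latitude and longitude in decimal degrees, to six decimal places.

lat 45.627800°, lon 33.895900°

Zone 36N: λ₀ = 33°, k₀ = 0.9996, false easting 500000 m.
Meridian distance M = (N − FN)/k₀ = 5055107.2 m.
Inverse transverse Mercator on WGS84 gives φ = 45.62780031°, λ = 33.89589975°.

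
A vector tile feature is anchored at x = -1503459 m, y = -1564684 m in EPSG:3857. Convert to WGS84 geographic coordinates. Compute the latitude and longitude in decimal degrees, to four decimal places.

R = 6378137 m. λ = x/R = -13.50580199°.
φ = 2·arctan(exp(y/R)) − 90° = 2·arctan(0.78245) − 90° = -13.91689632°.

lat -13.9169°, lon -13.5058°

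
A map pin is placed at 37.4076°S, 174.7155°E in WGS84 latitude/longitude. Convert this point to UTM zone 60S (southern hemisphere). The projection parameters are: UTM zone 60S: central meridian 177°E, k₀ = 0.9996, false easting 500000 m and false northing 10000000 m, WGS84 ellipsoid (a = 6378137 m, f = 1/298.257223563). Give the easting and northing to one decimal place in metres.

E 297810.2 m, N 5857460.3 m

Zone 60 central meridian λ₀ = 6×60 − 183 = 177°; Δλ = -2.2845°.
Transverse Mercator on WGS84 with k₀ = 0.9996 gives E = 297810.153 m, N = 5857460.265 m.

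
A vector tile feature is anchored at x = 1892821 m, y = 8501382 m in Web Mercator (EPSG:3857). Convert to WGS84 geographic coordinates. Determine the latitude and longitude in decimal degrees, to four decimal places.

R = 6378137 m. λ = x/R = 17.00350034°.
φ = 2·arctan(exp(y/R)) − 90° = 2·arctan(3.79200) − 90° = 60.45340155°.

lat 60.4534°, lon 17.0035°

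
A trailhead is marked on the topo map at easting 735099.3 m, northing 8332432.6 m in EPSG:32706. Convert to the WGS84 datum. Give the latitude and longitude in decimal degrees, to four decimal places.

Zone 6S: λ₀ = -147°, k₀ = 0.9996, false easting 500000 m, false northing 10000000 m.
Meridian distance M = (N − FN)/k₀ = -1668234.7 m.
Inverse transverse Mercator on WGS84 gives φ = -15.07299975°, λ = -144.81290032°.

lat -15.0730°, lon -144.8129°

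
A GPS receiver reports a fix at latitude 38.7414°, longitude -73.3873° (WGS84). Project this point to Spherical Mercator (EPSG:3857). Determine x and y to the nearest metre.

x -8169437 m, y 4684697 m

Web Mercator is spherical with R = a = 6378137 m.
x = R·λ = 6378137 × -1.280850014 = -8169436.867 m.
y = R·ln tan(π/4 + φ/2) = 6378137 × 0.734492963 = 4684696.745 m.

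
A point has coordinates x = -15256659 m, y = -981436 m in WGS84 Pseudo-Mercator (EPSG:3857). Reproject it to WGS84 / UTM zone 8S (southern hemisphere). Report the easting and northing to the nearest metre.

Web Mercator inverse (R = 6378137 m) → φ = -8.78180242°, λ = -137.05289964°.
UTM 8S forward: E = 274177.650 m, N = 9028653.151 m.

E 274178 m, N 9028653 m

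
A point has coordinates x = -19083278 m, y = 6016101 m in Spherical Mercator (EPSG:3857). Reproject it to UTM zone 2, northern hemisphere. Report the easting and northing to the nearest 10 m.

E 467740 m, N 5255440 m

Web Mercator inverse (R = 6378137 m) → φ = 47.45160155°, λ = -171.42800299°.
UTM 2N forward: E = 467736.040 m, N = 5255439.719 m.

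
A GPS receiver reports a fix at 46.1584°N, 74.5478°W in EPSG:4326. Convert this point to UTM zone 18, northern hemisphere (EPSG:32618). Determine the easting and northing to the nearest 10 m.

Zone 18 central meridian λ₀ = 6×18 − 183 = -75°; Δλ = +0.4522°.
Transverse Mercator on WGS84 with k₀ = 0.9996 gives E = 534914.827 m, N = 5111746.440 m.

E 534910 m, N 5111750 m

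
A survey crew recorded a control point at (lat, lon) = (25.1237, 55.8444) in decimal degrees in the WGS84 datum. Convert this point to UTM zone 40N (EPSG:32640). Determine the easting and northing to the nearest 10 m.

E 383500 m, N 2779140 m

Zone 40 central meridian λ₀ = 6×40 − 183 = 57°; Δλ = -1.1556°.
Transverse Mercator on WGS84 with k₀ = 0.9996 gives E = 383500.675 m, N = 2779143.838 m.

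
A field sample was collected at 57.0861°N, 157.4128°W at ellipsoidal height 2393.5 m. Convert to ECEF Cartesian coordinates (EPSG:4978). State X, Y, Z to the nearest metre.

X -3208680 m, Y -1334804 m, Z 5333125 m

WGS84: a = 6378137 m, e² = 0.006694380; N(φ) = a/√(1−e²sin²φ) = 6393235.829 m.
X = (N+h)·cosφ·cosλ = -3208680.045 m; Y = (N+h)·cosφ·sinλ = -1334803.637 m; Z = (N(1−e²)+h)·sinφ = 5333125.452 m.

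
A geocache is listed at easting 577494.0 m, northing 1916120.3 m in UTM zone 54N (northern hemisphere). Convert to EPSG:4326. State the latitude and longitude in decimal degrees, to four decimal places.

lat 17.3292°, lon 141.7293°

Zone 54N: λ₀ = 141°, k₀ = 0.9996, false easting 500000 m.
Meridian distance M = (N − FN)/k₀ = 1916887.1 m.
Inverse transverse Mercator on WGS84 gives φ = 17.32920015°, λ = 141.72930018°.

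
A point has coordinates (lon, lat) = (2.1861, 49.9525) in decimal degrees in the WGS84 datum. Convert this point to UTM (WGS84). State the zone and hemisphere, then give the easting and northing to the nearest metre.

Zone 31N: E 441613 m, N 5533667 m

Longitude 2.1861° lies in the 6° band [0°, 6°), giving zone 31; latitude is north of the equator, so 31N.
Zone 31 central meridian λ₀ = 6×31 − 183 = 3°; Δλ = -0.8139°.
Transverse Mercator on WGS84 with k₀ = 0.9996 gives E = 441613.053 m, N = 5533666.925 m.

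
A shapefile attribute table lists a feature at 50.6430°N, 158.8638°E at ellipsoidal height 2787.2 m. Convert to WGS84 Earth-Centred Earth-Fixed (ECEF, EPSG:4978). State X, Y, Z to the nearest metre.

X -3781816 m, Y 1462027 m, Z 4910611 m

WGS84: a = 6378137 m, e² = 0.006694380; N(φ) = a/√(1−e²sin²φ) = 6390938.912 m.
X = (N+h)·cosφ·cosλ = -3781815.508 m; Y = (N+h)·cosφ·sinλ = 1462026.976 m; Z = (N(1−e²)+h)·sinφ = 4910610.629 m.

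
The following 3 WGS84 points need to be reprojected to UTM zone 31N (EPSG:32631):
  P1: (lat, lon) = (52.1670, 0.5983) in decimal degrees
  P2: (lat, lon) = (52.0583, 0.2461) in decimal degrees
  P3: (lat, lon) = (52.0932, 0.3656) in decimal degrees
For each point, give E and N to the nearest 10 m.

P1: E 335750 m, N 5782330 m; P2: E 311210 m, N 5771100 m; P3: E 319540 m, N 5774680 m

UTM zone 31N: λ₀ = 3°, k₀ = 0.9996.
P1 (52.1670°, 0.5983°) → (335748.104, 5782332.302) m.
P2 (52.0583°, 0.2461°) → (311206.646, 5771101.908) m.
P3 (52.0932°, 0.3656°) → (319538.370, 5774678.666) m.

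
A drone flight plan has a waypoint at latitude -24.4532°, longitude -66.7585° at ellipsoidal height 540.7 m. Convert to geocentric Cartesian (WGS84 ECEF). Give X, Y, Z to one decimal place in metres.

WGS84: a = 6378137 m, e² = 0.006694380; N(φ) = a/√(1−e²sin²φ) = 6381798.369 m.
X = (N+h)·cosφ·cosλ = 2292607.224 m; Y = (N+h)·cosφ·sinλ = -5338371.297 m; Z = (N(1−e²)+h)·sinφ = -2624283.365 m.

X 2292607.2 m, Y -5338371.3 m, Z -2624283.4 m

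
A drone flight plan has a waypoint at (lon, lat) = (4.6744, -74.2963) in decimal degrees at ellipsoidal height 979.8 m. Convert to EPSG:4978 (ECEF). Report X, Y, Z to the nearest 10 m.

X 1726210 m, Y 141140 m, Z -6118920 m

WGS84: a = 6378137 m, e² = 0.006694380; N(φ) = a/√(1−e²sin²φ) = 6398014.395 m.
X = (N+h)·cosφ·cosλ = 1726207.787 m; Y = (N+h)·cosφ·sinλ = 141143.652 m; Z = (N(1−e²)+h)·sinφ = -6118915.013 m.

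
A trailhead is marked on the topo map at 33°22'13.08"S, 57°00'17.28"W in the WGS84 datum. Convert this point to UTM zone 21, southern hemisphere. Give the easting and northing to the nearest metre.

Zone 21 central meridian λ₀ = 6×21 − 183 = -57°; Δλ = -0.0048°.
Transverse Mercator on WGS84 with k₀ = 0.9996 gives E = 499553.486 m, N = 6307660.331 m.

E 499553 m, N 6307660 m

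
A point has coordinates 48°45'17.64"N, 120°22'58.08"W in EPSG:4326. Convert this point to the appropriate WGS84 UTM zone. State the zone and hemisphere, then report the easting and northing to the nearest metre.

Zone 10N: E 692357 m, N 5403514 m

Longitude -120.3828° lies in the 6° band [-126°, -120°), giving zone 10; latitude is north of the equator, so 10N.
Zone 10 central meridian λ₀ = 6×10 − 183 = -123°; Δλ = +2.6172°.
Transverse Mercator on WGS84 with k₀ = 0.9996 gives E = 692357.471 m, N = 5403514.163 m.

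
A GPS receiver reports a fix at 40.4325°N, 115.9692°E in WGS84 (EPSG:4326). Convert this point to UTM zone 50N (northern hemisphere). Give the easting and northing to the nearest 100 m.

Zone 50 central meridian λ₀ = 6×50 − 183 = 117°; Δλ = -1.0308°.
Transverse Mercator on WGS84 with k₀ = 0.9996 gives E = 412568.099 m, N = 4476272.394 m.

E 412600 m, N 4476300 m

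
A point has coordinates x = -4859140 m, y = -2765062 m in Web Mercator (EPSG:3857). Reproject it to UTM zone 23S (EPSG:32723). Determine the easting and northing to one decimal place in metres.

E 637176.5 m, N 7334529.2 m

Web Mercator inverse (R = 6378137 m) → φ = -24.09560230°, λ = -43.65039730°.
UTM 23S forward: E = 637176.459 m, N = 7334529.225 m.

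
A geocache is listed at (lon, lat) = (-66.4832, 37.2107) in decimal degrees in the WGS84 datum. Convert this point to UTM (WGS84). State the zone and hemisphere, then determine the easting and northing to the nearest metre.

Zone 19N: E 723335 m, N 4121214 m

Longitude -66.4832° lies in the 6° band [-72°, -66°), giving zone 19; latitude is north of the equator, so 19N.
Zone 19 central meridian λ₀ = 6×19 − 183 = -69°; Δλ = +2.5168°.
Transverse Mercator on WGS84 with k₀ = 0.9996 gives E = 723335.020 m, N = 4121213.897 m.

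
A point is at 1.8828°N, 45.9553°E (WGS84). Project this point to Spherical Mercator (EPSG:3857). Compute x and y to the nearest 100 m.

Web Mercator is spherical with R = a = 6378137 m.
x = R·λ = 6378137 × 0.802071294 = 5115720.595 m.
y = R·ln tan(π/4 + φ/2) = 6378137 × 0.032866975 = 209630.069 m.

x 5115700 m, y 209600 m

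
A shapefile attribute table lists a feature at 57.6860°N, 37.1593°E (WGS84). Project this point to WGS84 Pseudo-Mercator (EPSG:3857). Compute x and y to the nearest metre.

x 4136554 m, y 7901643 m

Web Mercator is spherical with R = a = 6378137 m.
x = R·λ = 6378137 × 0.648552133 = 4136554.354 m.
y = R·ln tan(π/4 + φ/2) = 6378137 × 1.238863823 = 7901643.187 m.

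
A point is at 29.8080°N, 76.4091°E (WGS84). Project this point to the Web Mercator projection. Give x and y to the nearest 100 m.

Web Mercator is spherical with R = a = 6378137 m.
x = R·λ = 6378137 × 1.333590373 = 8505822.104 m.
y = R·ln tan(π/4 + φ/2) = 6378137 × 0.545440437 = 3478893.831 m.

x 8505800 m, y 3478900 m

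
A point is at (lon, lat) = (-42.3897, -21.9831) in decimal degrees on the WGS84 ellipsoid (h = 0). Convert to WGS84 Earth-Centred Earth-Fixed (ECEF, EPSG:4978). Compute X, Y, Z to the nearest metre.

WGS84: a = 6378137 m, e² = 0.006694380; N(φ) = a/√(1−e²sin²φ) = 6381130.618 m.
X = (N+h)·cosφ·cosλ = 4370294.882 m; Y = (N+h)·cosφ·sinλ = -3989187.138 m; Z = (N(1−e²)+h)·sinφ = -2372677.716 m.

X 4370295 m, Y -3989187 m, Z -2372678 m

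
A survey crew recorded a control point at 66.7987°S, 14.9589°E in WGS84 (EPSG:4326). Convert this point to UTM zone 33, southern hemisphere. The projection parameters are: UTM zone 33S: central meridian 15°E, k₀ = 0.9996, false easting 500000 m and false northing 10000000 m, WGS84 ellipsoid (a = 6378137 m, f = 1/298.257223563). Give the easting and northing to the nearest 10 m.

Zone 33 central meridian λ₀ = 6×33 − 183 = 15°; Δλ = -0.0411°.
Transverse Mercator on WGS84 with k₀ = 0.9996 gives E = 498193.134 m, N = 2591059.374 m.

E 498190 m, N 2591060 m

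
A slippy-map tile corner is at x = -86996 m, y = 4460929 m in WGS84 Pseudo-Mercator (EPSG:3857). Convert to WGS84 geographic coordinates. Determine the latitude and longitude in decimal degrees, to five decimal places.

R = 6378137 m. λ = x/R = -0.78149836°.
φ = 2·arctan(exp(y/R)) − 90° = 2·arctan(2.01256) − 90° = 37.15639707°.

lat 37.15640°, lon -0.78150°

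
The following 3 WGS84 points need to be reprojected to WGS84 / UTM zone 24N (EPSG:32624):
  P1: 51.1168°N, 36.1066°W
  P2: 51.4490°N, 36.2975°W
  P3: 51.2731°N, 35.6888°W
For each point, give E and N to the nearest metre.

UTM zone 24N: λ₀ = -39°, k₀ = 0.9996.
P1 (51.1168°, -36.1066°) → (702500.364, 5666795.291) m.
P2 (51.4490°, -36.2975°) → (687781.729, 5703221.860) m.
P3 (51.2731°, -35.6888°) → (730951.075, 5685404.180) m.

P1: E 702500 m, N 5666795 m; P2: E 687782 m, N 5703222 m; P3: E 730951 m, N 5685404 m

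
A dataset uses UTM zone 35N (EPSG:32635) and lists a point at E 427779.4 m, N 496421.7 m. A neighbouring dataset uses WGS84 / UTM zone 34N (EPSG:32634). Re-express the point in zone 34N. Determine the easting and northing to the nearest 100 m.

UTM 35N → geographic: φ = 4.49089994°, λ = 26.34900020°.
UTM 34N (λ₀ = 21°) forward: E = 1094253.545 m, N = 498566.364 m.

E 1094300 m, N 498600 m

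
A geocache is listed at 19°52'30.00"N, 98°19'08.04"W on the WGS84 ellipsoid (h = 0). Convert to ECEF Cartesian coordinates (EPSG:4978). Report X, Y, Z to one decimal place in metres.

X -868175.9 m, Y -5937417.9 m, Z 2154688.2 m

WGS84: a = 6378137 m, e² = 0.006694380; N(φ) = a/√(1−e²sin²φ) = 6380605.912 m.
X = (N+h)·cosφ·cosλ = -868175.938 m; Y = (N+h)·cosφ·sinλ = -5937417.910 m; Z = (N(1−e²)+h)·sinφ = 2154688.227 m.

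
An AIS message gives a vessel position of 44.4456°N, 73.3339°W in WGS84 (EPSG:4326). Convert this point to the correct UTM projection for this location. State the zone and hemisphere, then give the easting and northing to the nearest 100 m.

Longitude -73.3339° lies in the 6° band [-78°, -72°), giving zone 18; latitude is north of the equator, so 18N.
Zone 18 central meridian λ₀ = 6×18 − 183 = -75°; Δλ = +1.6661°.
Transverse Mercator on WGS84 with k₀ = 0.9996 gives E = 632574.692 m, N = 4922716.525 m.

Zone 18N: E 632600 m, N 4922700 m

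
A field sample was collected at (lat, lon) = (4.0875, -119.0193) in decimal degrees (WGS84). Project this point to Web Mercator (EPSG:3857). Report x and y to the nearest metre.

x -13249168 m, y 455405 m

Web Mercator is spherical with R = a = 6378137 m.
x = R·λ = 6378137 × -2.077278658 = -13249167.871 m.
y = R·ln tan(π/4 + φ/2) = 6378137 × 0.071400924 = 455404.875 m.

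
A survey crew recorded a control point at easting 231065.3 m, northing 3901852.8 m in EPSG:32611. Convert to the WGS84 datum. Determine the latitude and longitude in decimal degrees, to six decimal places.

lat 35.223700°, lon -119.954799°

Zone 11N: λ₀ = -117°, k₀ = 0.9996, false easting 500000 m.
Meridian distance M = (N − FN)/k₀ = 3903414.2 m.
Inverse transverse Mercator on WGS84 gives φ = 35.22370026°, λ = -119.95479948°.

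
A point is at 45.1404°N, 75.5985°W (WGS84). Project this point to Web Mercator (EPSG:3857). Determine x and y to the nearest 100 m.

Web Mercator is spherical with R = a = 6378137 m.
x = R·λ = 6378137 × -1.319442735 = -8415586.525 m.
y = R·ln tan(π/4 + φ/2) = 6378137 × 0.884843292 = 5643651.740 m.

x -8415600 m, y 5643700 m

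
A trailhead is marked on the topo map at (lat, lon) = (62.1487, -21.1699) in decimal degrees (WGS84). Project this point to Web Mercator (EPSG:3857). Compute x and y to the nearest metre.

Web Mercator is spherical with R = a = 6378137 m.
x = R·λ = 6378137 × -0.369484457 = -2356622.488 m.
y = R·ln tan(π/4 + φ/2) = 6378137 × 1.394527651 = 8894488.408 m.

x -2356622 m, y 8894488 m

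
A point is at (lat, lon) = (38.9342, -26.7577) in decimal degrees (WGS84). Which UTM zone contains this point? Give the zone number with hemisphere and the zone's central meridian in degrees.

UTM zone = ⌊(λ + 180)/6⌋ + 1; -26.7577° ∈ [-30°, -24°) → zone 26.
Hemisphere: N (φ ≥ 0).
Central meridian λ₀ = 6×26 − 183 = -27°.

Zone 26N, central meridian -27°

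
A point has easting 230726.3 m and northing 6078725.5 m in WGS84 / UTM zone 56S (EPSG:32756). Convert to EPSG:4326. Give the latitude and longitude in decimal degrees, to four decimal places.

lat -35.3985°, lon 150.0351°

Zone 56S: λ₀ = 153°, k₀ = 0.9996, false easting 500000 m, false northing 10000000 m.
Meridian distance M = (N − FN)/k₀ = -3922843.6 m.
Inverse transverse Mercator on WGS84 gives φ = -35.39849975°, λ = 150.03509965°.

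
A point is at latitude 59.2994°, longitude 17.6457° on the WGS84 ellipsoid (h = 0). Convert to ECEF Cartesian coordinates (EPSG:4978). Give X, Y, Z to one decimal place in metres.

WGS84: a = 6378137 m, e² = 0.006694380; N(φ) = a/√(1−e²sin²φ) = 6393979.813 m.
X = (N+h)·cosφ·cosλ = 3110863.258 m; Y = (N+h)·cosφ·sinλ = 989555.603 m; Z = (N(1−e²)+h)·sinφ = 5461039.225 m.

X 3110863.3 m, Y 989555.6 m, Z 5461039.2 m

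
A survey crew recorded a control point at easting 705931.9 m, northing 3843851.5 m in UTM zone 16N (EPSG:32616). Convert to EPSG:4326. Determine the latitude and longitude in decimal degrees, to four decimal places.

Zone 16N: λ₀ = -87°, k₀ = 0.9996, false easting 500000 m.
Meridian distance M = (N − FN)/k₀ = 3845389.7 m.
Inverse transverse Mercator on WGS84 gives φ = 34.71599961°, λ = -84.75120039°.

lat 34.7160°, lon -84.7512°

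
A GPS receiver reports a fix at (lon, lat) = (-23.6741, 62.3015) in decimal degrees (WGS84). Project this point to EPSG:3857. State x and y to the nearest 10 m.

x -2635390 m, y 8930990 m

Web Mercator is spherical with R = a = 6378137 m.
x = R·λ = 6378137 × -0.413190992 = -2635388.757 m.
y = R·ln tan(π/4 + φ/2) = 6378137 × 1.400250558 = 8930989.895 m.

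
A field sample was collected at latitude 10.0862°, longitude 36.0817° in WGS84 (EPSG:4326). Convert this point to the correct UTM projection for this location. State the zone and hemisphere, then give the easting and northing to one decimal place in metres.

Zone 37N: E 180121.4 m, N 1116370.7 m

Longitude 36.0817° lies in the 6° band [36°, 42°), giving zone 37; latitude is north of the equator, so 37N.
Zone 37 central meridian λ₀ = 6×37 − 183 = 39°; Δλ = -2.9183°.
Transverse Mercator on WGS84 with k₀ = 0.9996 gives E = 180121.359 m, N = 1116370.678 m.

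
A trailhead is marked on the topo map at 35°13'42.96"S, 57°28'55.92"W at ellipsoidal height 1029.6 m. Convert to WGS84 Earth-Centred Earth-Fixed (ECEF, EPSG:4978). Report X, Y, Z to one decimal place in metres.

WGS84: a = 6378137 m, e² = 0.006694380; N(φ) = a/√(1−e²sin²φ) = 6385252.599 m.
X = (N+h)·cosφ·cosλ = 2804286.682 m; Y = (N+h)·cosφ·sinλ = -4398832.056 m; Z = (N(1−e²)+h)·sinφ = -3659206.669 m.

X 2804286.7 m, Y -4398832.1 m, Z -3659206.7 m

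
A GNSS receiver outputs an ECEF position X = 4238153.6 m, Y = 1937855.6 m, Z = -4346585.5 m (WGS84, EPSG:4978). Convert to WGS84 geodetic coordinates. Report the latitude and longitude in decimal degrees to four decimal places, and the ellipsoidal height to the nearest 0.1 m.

λ = atan2(Y, X) = 24.57180007°; p = √(X²+Y²) = 4660174.9 m.
Bowring's method on WGS84 (a = 6378137 m, b = 6356752.314 m) gives φ = -43.19780003°, h = 4438.867 m.

lat -43.1978°, lon 24.5718°, h 4438.9 m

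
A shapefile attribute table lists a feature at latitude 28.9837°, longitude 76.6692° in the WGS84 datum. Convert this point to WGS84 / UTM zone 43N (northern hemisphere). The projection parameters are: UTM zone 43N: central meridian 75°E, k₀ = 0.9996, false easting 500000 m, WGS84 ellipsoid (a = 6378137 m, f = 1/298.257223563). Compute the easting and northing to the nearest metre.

Zone 43 central meridian λ₀ = 6×43 − 183 = 75°; Δλ = +1.6692°.
Transverse Mercator on WGS84 with k₀ = 0.9996 gives E = 662617.758 m, N = 3207327.741 m.

E 662618 m, N 3207328 m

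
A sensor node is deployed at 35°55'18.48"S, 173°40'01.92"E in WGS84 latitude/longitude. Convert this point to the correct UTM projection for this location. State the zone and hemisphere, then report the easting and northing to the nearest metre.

Longitude 173.6672° lies in the 6° band [168°, 174°), giving zone 59; latitude is south of the equator, so 59S.
Zone 59 central meridian λ₀ = 6×59 − 183 = 171°; Δλ = +2.6672°.
Transverse Mercator on WGS84 with k₀ = 0.9996 gives E = 740652.813 m, N = 6021437.417 m.

Zone 59S: E 740653 m, N 6021437 m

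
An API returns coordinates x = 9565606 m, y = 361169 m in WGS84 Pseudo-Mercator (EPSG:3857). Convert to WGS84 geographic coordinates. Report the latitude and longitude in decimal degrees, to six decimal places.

R = 6378137 m. λ = x/R = 85.92930072°.
φ = 2·arctan(exp(y/R)) − 90° = 2·arctan(1.05826) − 90° = 3.24270383°.

lat 3.242704°, lon 85.929301°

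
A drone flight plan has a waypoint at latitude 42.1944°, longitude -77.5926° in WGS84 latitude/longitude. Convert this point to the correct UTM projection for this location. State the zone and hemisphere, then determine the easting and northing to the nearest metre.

Longitude -77.5926° lies in the 6° band [-78°, -72°), giving zone 18; latitude is north of the equator, so 18N.
Zone 18 central meridian λ₀ = 6×18 − 183 = -75°; Δλ = -2.5926°.
Transverse Mercator on WGS84 with k₀ = 0.9996 gives E = 285934.522 m, N = 4674614.679 m.

Zone 18N: E 285935 m, N 4674615 m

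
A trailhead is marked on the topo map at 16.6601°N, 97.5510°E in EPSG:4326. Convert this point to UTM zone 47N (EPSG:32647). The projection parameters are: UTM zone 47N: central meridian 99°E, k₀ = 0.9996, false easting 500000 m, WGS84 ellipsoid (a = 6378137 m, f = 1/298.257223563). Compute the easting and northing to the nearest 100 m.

E 345500 m, N 1842500 m

Zone 47 central meridian λ₀ = 6×47 − 183 = 99°; Δλ = -1.4490°.
Transverse Mercator on WGS84 with k₀ = 0.9996 gives E = 345474.570 m, N = 1842514.498 m.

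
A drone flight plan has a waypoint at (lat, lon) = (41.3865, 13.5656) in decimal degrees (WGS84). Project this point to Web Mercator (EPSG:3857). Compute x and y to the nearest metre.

x 1510116 m, y 5069519 m

Web Mercator is spherical with R = a = 6378137 m.
x = R·λ = 6378137 × 0.236764385 = 1510115.684 m.
y = R·ln tan(π/4 + φ/2) = 6378137 × 0.794827481 = 5069518.565 m.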